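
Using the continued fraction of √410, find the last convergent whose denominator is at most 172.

√410 = [20; 4, 40, …] (period length 2).
Convergents:
  p_0/q_0 = 20/1
  p_1/q_1 = 81/4
  p_2/q_2 = 3260/161
  p_3/q_3 = 13121/648
q_2 = 161 ≤ 172 < 648 = q_3, so the answer is 3260/161.

3260/161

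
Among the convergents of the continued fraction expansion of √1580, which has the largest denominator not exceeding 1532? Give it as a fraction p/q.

50561/1272

√1580 = [39; 1, 2, 1, 78, …] (period length 4).
Convergents:
  p_0/q_0 = 39/1
  p_1/q_1 = 40/1
  p_2/q_2 = 119/3
  p_3/q_3 = 159/4
  p_4/q_4 = 12521/315
  p_5/q_5 = 12680/319
  p_6/q_6 = 37881/953
  p_7/q_7 = 50561/1272
  p_8/q_8 = 3981639/100169
q_7 = 1272 ≤ 1532 < 100169 = q_8, so the answer is 50561/1272.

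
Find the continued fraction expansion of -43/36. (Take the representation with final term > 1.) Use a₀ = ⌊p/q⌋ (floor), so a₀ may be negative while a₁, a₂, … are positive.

-43 = -2*36 + 29
36 = 1*29 + 7
29 = 4*7 + 1
7 = 7*1 + 0  (stop)
So -43/36 = [-2; 1, 4, 7].

[-2; 1, 4, 7]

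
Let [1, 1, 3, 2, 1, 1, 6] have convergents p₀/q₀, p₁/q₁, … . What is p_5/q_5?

Using pₖ = aₖpₖ₋₁ + pₖ₋₂, qₖ = aₖqₖ₋₁ + qₖ₋₂ (with p₋₁=1, p₋₂=0, q₋₁=0, q₋₂=1):
  k=0: a=1, p=1, q=1
  k=1: a=1, p=2, q=1
  k=2: a=3, p=7, q=4
  k=3: a=2, p=16, q=9
  k=4: a=1, p=23, q=13
  k=5: a=1, p=39, q=22

39/22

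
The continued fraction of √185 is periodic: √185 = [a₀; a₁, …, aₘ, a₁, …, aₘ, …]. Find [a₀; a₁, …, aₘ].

[13; 1, 1, 1, 1, 26]

a₀ = ⌊√185⌋ = 13.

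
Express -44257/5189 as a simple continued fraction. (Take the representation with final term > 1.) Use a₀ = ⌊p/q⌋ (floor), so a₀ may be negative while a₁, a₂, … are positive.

[-9; 2, 8, 8, 2, 1, 3, 3]

-44257 = -9*5189 + 2444
5189 = 2*2444 + 301
2444 = 8*301 + 36
301 = 8*36 + 13
36 = 2*13 + 10
13 = 1*10 + 3
10 = 3*3 + 1
3 = 3*1 + 0  (stop)
So -44257/5189 = [-9; 2, 8, 8, 2, 1, 3, 3].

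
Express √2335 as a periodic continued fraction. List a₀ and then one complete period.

[48; 3, 9, 3, 96]

a₀ = ⌊√2335⌋ = 48.
With m₀=0, d₀=1 and mₖ₊₁ = dₖaₖ − mₖ, dₖ₊₁ = (n − mₖ₊₁²)/dₖ, aₖ₊₁ = ⌊(a₀+mₖ₊₁)/dₖ₊₁⌋:
  k=1: m=48, d=31, a=3
  k=2: m=45, d=10, a=9
  k=3: m=45, d=31, a=3
  k=4: m=48, d=1, a=96
d=1 and a=2a₀=96 at k=4, so the next step gives (m, d) = (48, 31) again — its k=1 value — and the period has length 4.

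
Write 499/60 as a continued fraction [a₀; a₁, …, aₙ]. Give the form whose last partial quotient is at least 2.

499 = 8×60 + 19
60 = 3×19 + 3
19 = 6×3 + 1
3 = 3×1 + 0  (stop)
So 499/60 = [8; 3, 6, 3].

[8; 3, 6, 3]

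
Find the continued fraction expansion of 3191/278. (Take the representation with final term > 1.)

[11; 2, 11, 12]

3191 = 11*278 + 133
278 = 2*133 + 12
133 = 11*12 + 1
12 = 12*1 + 0  (stop)
So 3191/278 = [11; 2, 11, 12].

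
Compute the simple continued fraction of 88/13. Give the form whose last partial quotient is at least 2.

88 = 6*13 + 10
13 = 1*10 + 3
10 = 3*3 + 1
3 = 3*1 + 0  (stop)
So 88/13 = [6; 1, 3, 3].

[6; 1, 3, 3]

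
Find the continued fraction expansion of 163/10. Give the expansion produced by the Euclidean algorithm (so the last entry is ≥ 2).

163 = 16·10 + 3
10 = 3·3 + 1
3 = 3·1 + 0  (stop)
So 163/10 = [16; 3, 3].

[16; 3, 3]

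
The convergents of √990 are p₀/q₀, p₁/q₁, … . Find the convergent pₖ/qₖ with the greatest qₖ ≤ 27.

409/13

√990 = [31; 2, 6, 2, 62, …] (period length 4).
Convergents:
  p_0/q_0 = 31/1
  p_1/q_1 = 63/2
  p_2/q_2 = 409/13
  p_3/q_3 = 881/28
q_2 = 13 ≤ 27 < 28 = q_3, so the answer is 409/13.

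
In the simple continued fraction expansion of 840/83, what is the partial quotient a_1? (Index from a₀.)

840 = 10·83 + 10   →  a_0 = 10
83 = 8·10 + 3   →  a_1 = 8

8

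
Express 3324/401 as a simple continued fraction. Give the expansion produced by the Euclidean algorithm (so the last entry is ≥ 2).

3324 = 8×401 + 116
401 = 3×116 + 53
116 = 2×53 + 10
53 = 5×10 + 3
10 = 3×3 + 1
3 = 3×1 + 0  (stop)
So 3324/401 = [8; 3, 2, 5, 3, 3].

[8; 3, 2, 5, 3, 3]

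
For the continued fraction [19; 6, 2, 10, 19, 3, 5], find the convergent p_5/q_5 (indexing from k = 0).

151837/7927

Using pₖ = aₖpₖ₋₁ + pₖ₋₂, qₖ = aₖqₖ₋₁ + qₖ₋₂ (with p₋₁=1, p₋₂=0, q₋₁=0, q₋₂=1):
  k=0: a=19, p=19, q=1
  k=1: a=6, p=115, q=6
  k=2: a=2, p=249, q=13
  k=3: a=10, p=2605, q=136
  k=4: a=19, p=49744, q=2597
  k=5: a=3, p=151837, q=7927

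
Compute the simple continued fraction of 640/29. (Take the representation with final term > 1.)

[22; 14, 2]

640 = 22·29 + 2
29 = 14·2 + 1
2 = 2·1 + 0  (stop)
So 640/29 = [22; 14, 2].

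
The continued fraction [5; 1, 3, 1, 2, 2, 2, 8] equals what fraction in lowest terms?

3895/673

Using pₖ = aₖpₖ₋₁ + pₖ₋₂ and qₖ = aₖqₖ₋₁ + qₖ₋₂:
  k=0: a=5, p=5, q=1
  k=1: a=1, p=6, q=1
  k=2: a=3, p=23, q=4
  k=3: a=1, p=29, q=5
  k=4: a=2, p=81, q=14
  k=5: a=2, p=191, q=33
  k=6: a=2, p=463, q=80
  k=7: a=8, p=3895, q=673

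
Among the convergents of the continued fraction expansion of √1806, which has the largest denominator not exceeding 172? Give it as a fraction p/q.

√1806 = [42; 2, 84, …] (period length 2).
Convergents:
  p_0/q_0 = 42/1
  p_1/q_1 = 85/2
  p_2/q_2 = 7182/169
  p_3/q_3 = 14449/340
q_2 = 169 ≤ 172 < 340 = q_3, so the answer is 7182/169.

7182/169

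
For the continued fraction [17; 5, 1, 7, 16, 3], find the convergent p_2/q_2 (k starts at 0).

103/6

Using pₖ = aₖpₖ₋₁ + pₖ₋₂, qₖ = aₖqₖ₋₁ + qₖ₋₂ (with p₋₁=1, p₋₂=0, q₋₁=0, q₋₂=1):
  k=0: a=17, p=17, q=1
  k=1: a=5, p=86, q=5
  k=2: a=1, p=103, q=6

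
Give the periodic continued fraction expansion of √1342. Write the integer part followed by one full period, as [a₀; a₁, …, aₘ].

[36; 1, 1, 1, 2, 1, 1, 1, 72]

a₀ = ⌊√1342⌋ = 36.
With m₀=0, d₀=1 and mₖ₊₁ = dₖaₖ − mₖ, dₖ₊₁ = (n − mₖ₊₁²)/dₖ, aₖ₊₁ = ⌊(a₀+mₖ₊₁)/dₖ₊₁⌋:
  k=1: m=36, d=46, a=1
  k=2: m=10, d=27, a=1
  k=3: m=17, d=39, a=1
  k=4: m=22, d=22, a=2
  k=5: m=22, d=39, a=1
  k=6: m=17, d=27, a=1
  k=7: m=10, d=46, a=1
  k=8: m=36, d=1, a=72
d=1 and a=2a₀=72 at k=8, so the next step gives (m, d) = (36, 46) again — its k=1 value — and the period has length 8.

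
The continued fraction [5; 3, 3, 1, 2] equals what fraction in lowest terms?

191/36

Using pₖ = aₖpₖ₋₁ + pₖ₋₂ and qₖ = aₖqₖ₋₁ + qₖ₋₂:
  k=0: a=5, p=5, q=1
  k=1: a=3, p=16, q=3
  k=2: a=3, p=53, q=10
  k=3: a=1, p=69, q=13
  k=4: a=2, p=191, q=36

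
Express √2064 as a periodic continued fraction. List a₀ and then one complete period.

a₀ = ⌊√2064⌋ = 45.
With m₀=0, d₀=1 and mₖ₊₁ = dₖaₖ − mₖ, dₖ₊₁ = (n − mₖ₊₁²)/dₖ, aₖ₊₁ = ⌊(a₀+mₖ₊₁)/dₖ₊₁⌋:
  k=1: m=45, d=39, a=2
  k=2: m=33, d=25, a=3
  k=3: m=42, d=12, a=7
  k=4: m=42, d=25, a=3
  k=5: m=33, d=39, a=2
  k=6: m=45, d=1, a=90
d=1 and a=2a₀=90 at k=6, so the next step gives (m, d) = (45, 39) again — its k=1 value — and the period has length 6.

[45; 2, 3, 7, 3, 2, 90]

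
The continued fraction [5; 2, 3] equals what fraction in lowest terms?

Using pₖ = aₖpₖ₋₁ + pₖ₋₂ and qₖ = aₖqₖ₋₁ + qₖ₋₂:
  k=0: a=5, p=5, q=1
  k=1: a=2, p=11, q=2
  k=2: a=3, p=38, q=7

38/7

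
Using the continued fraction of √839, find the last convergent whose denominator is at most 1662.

√839 = [28; 1, 27, 1, 56, …] (period length 4).
Convergents:
  p_0/q_0 = 28/1
  p_1/q_1 = 29/1
  p_2/q_2 = 811/28
  p_3/q_3 = 840/29
  p_4/q_4 = 47851/1652
  p_5/q_5 = 48691/1681
q_4 = 1652 ≤ 1662 < 1681 = q_5, so the answer is 47851/1652.

47851/1652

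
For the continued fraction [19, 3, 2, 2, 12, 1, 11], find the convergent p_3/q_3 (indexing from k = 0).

Using pₖ = aₖpₖ₋₁ + pₖ₋₂, qₖ = aₖqₖ₋₁ + qₖ₋₂ (with p₋₁=1, p₋₂=0, q₋₁=0, q₋₂=1):
  k=0: a=19, p=19, q=1
  k=1: a=3, p=58, q=3
  k=2: a=2, p=135, q=7
  k=3: a=2, p=328, q=17

328/17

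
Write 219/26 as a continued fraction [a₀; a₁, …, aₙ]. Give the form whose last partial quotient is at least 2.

219 = 8·26 + 11
26 = 2·11 + 4
11 = 2·4 + 3
4 = 1·3 + 1
3 = 3·1 + 0  (stop)
So 219/26 = [8; 2, 2, 1, 3].

[8; 2, 2, 1, 3]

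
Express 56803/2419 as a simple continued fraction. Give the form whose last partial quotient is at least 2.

[23; 2, 13, 2, 2, 17]

56803 = 23*2419 + 1166
2419 = 2*1166 + 87
1166 = 13*87 + 35
87 = 2*35 + 17
35 = 2*17 + 1
17 = 17*1 + 0  (stop)
So 56803/2419 = [23; 2, 13, 2, 2, 17].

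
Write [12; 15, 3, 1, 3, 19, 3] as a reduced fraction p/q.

162462/13465

Using pₖ = aₖpₖ₋₁ + pₖ₋₂ and qₖ = aₖqₖ₋₁ + qₖ₋₂:
  k=0: a=12, p=12, q=1
  k=1: a=15, p=181, q=15
  k=2: a=3, p=555, q=46
  k=3: a=1, p=736, q=61
  k=4: a=3, p=2763, q=229
  k=5: a=19, p=53233, q=4412
  k=6: a=3, p=162462, q=13465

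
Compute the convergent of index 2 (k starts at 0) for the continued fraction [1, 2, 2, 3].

7/5

Using pₖ = aₖpₖ₋₁ + pₖ₋₂, qₖ = aₖqₖ₋₁ + qₖ₋₂ (with p₋₁=1, p₋₂=0, q₋₁=0, q₋₂=1):
  k=0: a=1, p=1, q=1
  k=1: a=2, p=3, q=2
  k=2: a=2, p=7, q=5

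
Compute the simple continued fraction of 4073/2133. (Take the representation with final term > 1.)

[1; 1, 10, 19, 3, 3]

4073 = 1*2133 + 1940
2133 = 1*1940 + 193
1940 = 10*193 + 10
193 = 19*10 + 3
10 = 3*3 + 1
3 = 3*1 + 0  (stop)
So 4073/2133 = [1; 1, 10, 19, 3, 3].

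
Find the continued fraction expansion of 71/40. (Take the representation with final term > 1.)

71 = 1·40 + 31
40 = 1·31 + 9
31 = 3·9 + 4
9 = 2·4 + 1
4 = 4·1 + 0  (stop)
So 71/40 = [1; 1, 3, 2, 4].

[1; 1, 3, 2, 4]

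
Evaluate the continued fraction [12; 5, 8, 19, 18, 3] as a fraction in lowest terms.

527355/43243

Fold from the inside: start with 3/1.
  18 + 1/3 = 55/3
  19 + 3/55 = 1048/55
  8 + 55/1048 = 8439/1048
  5 + 1048/8439 = 43243/8439
  12 + 8439/43243 = 527355/43243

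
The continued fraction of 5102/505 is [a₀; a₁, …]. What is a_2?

1

5102 = 10·505 + 52   →  a_0 = 10
505 = 9·52 + 37   →  a_1 = 9
52 = 1·37 + 15   →  a_2 = 1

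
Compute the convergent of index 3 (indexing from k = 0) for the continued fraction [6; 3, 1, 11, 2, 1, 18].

294/47

Using pₖ = aₖpₖ₋₁ + pₖ₋₂, qₖ = aₖqₖ₋₁ + qₖ₋₂ (with p₋₁=1, p₋₂=0, q₋₁=0, q₋₂=1):
  k=0: a=6, p=6, q=1
  k=1: a=3, p=19, q=3
  k=2: a=1, p=25, q=4
  k=3: a=11, p=294, q=47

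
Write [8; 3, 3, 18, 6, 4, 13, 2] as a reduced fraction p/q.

1052683/126821

Using pₖ = aₖpₖ₋₁ + pₖ₋₂ and qₖ = aₖqₖ₋₁ + qₖ₋₂:
  k=0: a=8, p=8, q=1
  k=1: a=3, p=25, q=3
  k=2: a=3, p=83, q=10
  k=3: a=18, p=1519, q=183
  k=4: a=6, p=9197, q=1108
  k=5: a=4, p=38307, q=4615
  k=6: a=13, p=507188, q=61103
  k=7: a=2, p=1052683, q=126821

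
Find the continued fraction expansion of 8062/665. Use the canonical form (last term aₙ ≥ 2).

8062 = 12×665 + 82
665 = 8×82 + 9
82 = 9×9 + 1
9 = 9×1 + 0  (stop)
So 8062/665 = [12; 8, 9, 9].

[12; 8, 9, 9]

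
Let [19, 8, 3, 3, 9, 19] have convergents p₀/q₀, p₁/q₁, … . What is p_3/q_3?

1587/83

Using pₖ = aₖpₖ₋₁ + pₖ₋₂, qₖ = aₖqₖ₋₁ + qₖ₋₂ (with p₋₁=1, p₋₂=0, q₋₁=0, q₋₂=1):
  k=0: a=19, p=19, q=1
  k=1: a=8, p=153, q=8
  k=2: a=3, p=478, q=25
  k=3: a=3, p=1587, q=83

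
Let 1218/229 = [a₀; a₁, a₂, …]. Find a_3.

1218 = 5·229 + 73   →  a_0 = 5
229 = 3·73 + 10   →  a_1 = 3
73 = 7·10 + 3   →  a_2 = 7
10 = 3·3 + 1   →  a_3 = 3

3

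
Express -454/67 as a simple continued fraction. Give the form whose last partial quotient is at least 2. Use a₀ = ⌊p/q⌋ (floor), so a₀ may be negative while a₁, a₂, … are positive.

-454 = -7×67 + 15
67 = 4×15 + 7
15 = 2×7 + 1
7 = 7×1 + 0  (stop)
So -454/67 = [-7; 4, 2, 7].

[-7; 4, 2, 7]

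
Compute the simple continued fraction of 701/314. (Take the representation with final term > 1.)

[2; 4, 3, 3, 7]

701 = 2×314 + 73
314 = 4×73 + 22
73 = 3×22 + 7
22 = 3×7 + 1
7 = 7×1 + 0  (stop)
So 701/314 = [2; 4, 3, 3, 7].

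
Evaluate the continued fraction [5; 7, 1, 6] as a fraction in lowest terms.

Fold from the inside: start with 6/1.
  1 + 1/6 = 7/6
  7 + 6/7 = 55/7
  5 + 7/55 = 282/55

282/55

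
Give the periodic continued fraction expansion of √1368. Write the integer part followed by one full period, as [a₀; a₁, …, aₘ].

[36; 1, 72]

a₀ = ⌊√1368⌋ = 36.
With m₀=0, d₀=1 and mₖ₊₁ = dₖaₖ − mₖ, dₖ₊₁ = (n − mₖ₊₁²)/dₖ, aₖ₊₁ = ⌊(a₀+mₖ₊₁)/dₖ₊₁⌋:
  k=1: m=36, d=72, a=1
  k=2: m=36, d=1, a=72
d=1 and a=2a₀=72 at k=2, so the next step gives (m, d) = (36, 72) again — its k=1 value — and the period has length 2.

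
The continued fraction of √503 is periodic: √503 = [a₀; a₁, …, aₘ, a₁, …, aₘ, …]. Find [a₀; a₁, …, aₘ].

a₀ = ⌊√503⌋ = 22.
With m₀=0, d₀=1 and mₖ₊₁ = dₖaₖ − mₖ, dₖ₊₁ = (n − mₖ₊₁²)/dₖ, aₖ₊₁ = ⌊(a₀+mₖ₊₁)/dₖ₊₁⌋:
  k=1: m=22, d=19, a=2
  k=2: m=16, d=13, a=2
  k=3: m=10, d=31, a=1
  k=4: m=21, d=2, a=21
  k=5: m=21, d=31, a=1
  k=6: m=10, d=13, a=2
  k=7: m=16, d=19, a=2
  k=8: m=22, d=1, a=44
d=1 and a=2a₀=44 at k=8, so the next step gives (m, d) = (22, 19) again — its k=1 value — and the period has length 8.

[22; 2, 2, 1, 21, 1, 2, 2, 44]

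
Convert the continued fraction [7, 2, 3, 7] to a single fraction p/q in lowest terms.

Fold from the inside: start with 7/1.
  3 + 1/7 = 22/7
  2 + 7/22 = 51/22
  7 + 22/51 = 379/51

379/51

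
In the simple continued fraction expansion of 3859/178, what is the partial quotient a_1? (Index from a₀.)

3859 = 21·178 + 121   →  a_0 = 21
178 = 1·121 + 57   →  a_1 = 1

1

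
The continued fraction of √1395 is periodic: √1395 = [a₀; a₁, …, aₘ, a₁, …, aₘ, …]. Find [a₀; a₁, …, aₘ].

a₀ = ⌊√1395⌋ = 37.
With m₀=0, d₀=1 and mₖ₊₁ = dₖaₖ − mₖ, dₖ₊₁ = (n − mₖ₊₁²)/dₖ, aₖ₊₁ = ⌊(a₀+mₖ₊₁)/dₖ₊₁⌋:
  k=1: m=37, d=26, a=2
  k=2: m=15, d=45, a=1
  k=3: m=30, d=11, a=6
  k=4: m=36, d=9, a=8
  k=5: m=36, d=11, a=6
  k=6: m=30, d=45, a=1
  k=7: m=15, d=26, a=2
  k=8: m=37, d=1, a=74
d=1 and a=2a₀=74 at k=8, so the next step gives (m, d) = (37, 26) again — its k=1 value — and the period has length 8.

[37; 2, 1, 6, 8, 6, 1, 2, 74]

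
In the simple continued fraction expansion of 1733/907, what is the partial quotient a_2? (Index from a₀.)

1733 = 1·907 + 826   →  a_0 = 1
907 = 1·826 + 81   →  a_1 = 1
826 = 10·81 + 16   →  a_2 = 10

10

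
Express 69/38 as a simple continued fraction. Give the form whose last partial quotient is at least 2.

[1; 1, 4, 2, 3]

69 = 1·38 + 31
38 = 1·31 + 7
31 = 4·7 + 3
7 = 2·3 + 1
3 = 3·1 + 0  (stop)
So 69/38 = [1; 1, 4, 2, 3].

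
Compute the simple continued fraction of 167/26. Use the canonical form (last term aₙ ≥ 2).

[6; 2, 2, 1, 3]

167 = 6·26 + 11
26 = 2·11 + 4
11 = 2·4 + 3
4 = 1·3 + 1
3 = 3·1 + 0  (stop)
So 167/26 = [6; 2, 2, 1, 3].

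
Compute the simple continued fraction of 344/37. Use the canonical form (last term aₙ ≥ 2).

344 = 9·37 + 11
37 = 3·11 + 4
11 = 2·4 + 3
4 = 1·3 + 1
3 = 3·1 + 0  (stop)
So 344/37 = [9; 3, 2, 1, 3].

[9; 3, 2, 1, 3]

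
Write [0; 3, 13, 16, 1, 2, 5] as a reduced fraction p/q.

3487/10728

Using pₖ = aₖpₖ₋₁ + pₖ₋₂ and qₖ = aₖqₖ₋₁ + qₖ₋₂:
  k=0: a=0, p=0, q=1
  k=1: a=3, p=1, q=3
  k=2: a=13, p=13, q=40
  k=3: a=16, p=209, q=643
  k=4: a=1, p=222, q=683
  k=5: a=2, p=653, q=2009
  k=6: a=5, p=3487, q=10728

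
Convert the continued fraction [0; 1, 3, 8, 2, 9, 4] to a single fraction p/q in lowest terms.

2061/2722

Using pₖ = aₖpₖ₋₁ + pₖ₋₂ and qₖ = aₖqₖ₋₁ + qₖ₋₂:
  k=0: a=0, p=0, q=1
  k=1: a=1, p=1, q=1
  k=2: a=3, p=3, q=4
  k=3: a=8, p=25, q=33
  k=4: a=2, p=53, q=70
  k=5: a=9, p=502, q=663
  k=6: a=4, p=2061, q=2722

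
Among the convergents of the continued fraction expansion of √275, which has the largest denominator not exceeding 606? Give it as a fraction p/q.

6683/403

√275 = [16; 1, 1, 2, 1, 1, 32, …] (period length 6).
Convergents:
  p_0/q_0 = 16/1
  p_1/q_1 = 17/1
  p_2/q_2 = 33/2
  p_3/q_3 = 83/5
  p_4/q_4 = 116/7
  p_5/q_5 = 199/12
  p_6/q_6 = 6484/391
  p_7/q_7 = 6683/403
  p_8/q_8 = 13167/794
q_7 = 403 ≤ 606 < 794 = q_8, so the answer is 6683/403.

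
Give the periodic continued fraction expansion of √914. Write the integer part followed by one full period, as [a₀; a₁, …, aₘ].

[30; 4, 3, 3, 4, 60]

a₀ = ⌊√914⌋ = 30.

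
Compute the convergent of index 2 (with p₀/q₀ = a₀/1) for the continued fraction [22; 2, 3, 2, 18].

Using pₖ = aₖpₖ₋₁ + pₖ₋₂, qₖ = aₖqₖ₋₁ + qₖ₋₂ (with p₋₁=1, p₋₂=0, q₋₁=0, q₋₂=1):
  k=0: a=22, p=22, q=1
  k=1: a=2, p=45, q=2
  k=2: a=3, p=157, q=7

157/7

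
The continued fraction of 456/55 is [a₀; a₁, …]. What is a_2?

456 = 8·55 + 16   →  a_0 = 8
55 = 3·16 + 7   →  a_1 = 3
16 = 2·7 + 2   →  a_2 = 2

2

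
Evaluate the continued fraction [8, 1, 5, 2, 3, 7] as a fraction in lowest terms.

2901/328

Fold from the inside: start with 7/1.
  3 + 1/7 = 22/7
  2 + 7/22 = 51/22
  5 + 22/51 = 277/51
  1 + 51/277 = 328/277
  8 + 277/328 = 2901/328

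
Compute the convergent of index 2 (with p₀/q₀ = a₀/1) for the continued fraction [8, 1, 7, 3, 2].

Using pₖ = aₖpₖ₋₁ + pₖ₋₂, qₖ = aₖqₖ₋₁ + qₖ₋₂ (with p₋₁=1, p₋₂=0, q₋₁=0, q₋₂=1):
  k=0: a=8, p=8, q=1
  k=1: a=1, p=9, q=1
  k=2: a=7, p=71, q=8

71/8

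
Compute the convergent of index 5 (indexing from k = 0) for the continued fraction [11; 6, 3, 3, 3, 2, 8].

5345/479

Using pₖ = aₖpₖ₋₁ + pₖ₋₂, qₖ = aₖqₖ₋₁ + qₖ₋₂ (with p₋₁=1, p₋₂=0, q₋₁=0, q₋₂=1):
  k=0: a=11, p=11, q=1
  k=1: a=6, p=67, q=6
  k=2: a=3, p=212, q=19
  k=3: a=3, p=703, q=63
  k=4: a=3, p=2321, q=208
  k=5: a=2, p=5345, q=479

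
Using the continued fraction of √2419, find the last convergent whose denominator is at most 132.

√2419 = [49; 5, 2, 5, 98, …] (period length 4).
Convergents:
  p_0/q_0 = 49/1
  p_1/q_1 = 246/5
  p_2/q_2 = 541/11
  p_3/q_3 = 2951/60
  p_4/q_4 = 289739/5891
q_3 = 60 ≤ 132 < 5891 = q_4, so the answer is 2951/60.

2951/60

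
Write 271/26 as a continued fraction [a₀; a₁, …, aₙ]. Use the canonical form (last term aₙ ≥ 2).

271 = 10*26 + 11
26 = 2*11 + 4
11 = 2*4 + 3
4 = 1*3 + 1
3 = 3*1 + 0  (stop)
So 271/26 = [10; 2, 2, 1, 3].

[10; 2, 2, 1, 3]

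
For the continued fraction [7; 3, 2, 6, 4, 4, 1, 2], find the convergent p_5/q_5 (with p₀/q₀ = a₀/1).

5780/793

Using pₖ = aₖpₖ₋₁ + pₖ₋₂, qₖ = aₖqₖ₋₁ + qₖ₋₂ (with p₋₁=1, p₋₂=0, q₋₁=0, q₋₂=1):
  k=0: a=7, p=7, q=1
  k=1: a=3, p=22, q=3
  k=2: a=2, p=51, q=7
  k=3: a=6, p=328, q=45
  k=4: a=4, p=1363, q=187
  k=5: a=4, p=5780, q=793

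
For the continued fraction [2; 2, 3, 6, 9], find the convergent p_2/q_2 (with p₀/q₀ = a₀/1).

17/7

Using pₖ = aₖpₖ₋₁ + pₖ₋₂, qₖ = aₖqₖ₋₁ + qₖ₋₂ (with p₋₁=1, p₋₂=0, q₋₁=0, q₋₂=1):
  k=0: a=2, p=2, q=1
  k=1: a=2, p=5, q=2
  k=2: a=3, p=17, q=7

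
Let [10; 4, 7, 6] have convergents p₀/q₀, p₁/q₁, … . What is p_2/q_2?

Using pₖ = aₖpₖ₋₁ + pₖ₋₂, qₖ = aₖqₖ₋₁ + qₖ₋₂ (with p₋₁=1, p₋₂=0, q₋₁=0, q₋₂=1):
  k=0: a=10, p=10, q=1
  k=1: a=4, p=41, q=4
  k=2: a=7, p=297, q=29

297/29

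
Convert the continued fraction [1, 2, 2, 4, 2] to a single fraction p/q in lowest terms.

69/49

Fold from the inside: start with 2/1.
  4 + 1/2 = 9/2
  2 + 2/9 = 20/9
  2 + 9/20 = 49/20
  1 + 20/49 = 69/49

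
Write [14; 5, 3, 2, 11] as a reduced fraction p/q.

Fold from the inside: start with 11/1.
  2 + 1/11 = 23/11
  3 + 11/23 = 80/23
  5 + 23/80 = 423/80
  14 + 80/423 = 6002/423

6002/423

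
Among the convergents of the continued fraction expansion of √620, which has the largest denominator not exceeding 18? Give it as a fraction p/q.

√620 = [24; 1, 8, 1, 48, …] (period length 4).
Convergents:
  p_0/q_0 = 24/1
  p_1/q_1 = 25/1
  p_2/q_2 = 224/9
  p_3/q_3 = 249/10
  p_4/q_4 = 12176/489
q_3 = 10 ≤ 18 < 489 = q_4, so the answer is 249/10.

249/10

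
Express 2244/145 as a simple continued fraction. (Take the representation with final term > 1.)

[15; 2, 9, 1, 6]

2244 = 15×145 + 69
145 = 2×69 + 7
69 = 9×7 + 6
7 = 1×6 + 1
6 = 6×1 + 0  (stop)
So 2244/145 = [15; 2, 9, 1, 6].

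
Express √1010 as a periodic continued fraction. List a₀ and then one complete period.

a₀ = ⌊√1010⌋ = 31.
With m₀=0, d₀=1 and mₖ₊₁ = dₖaₖ − mₖ, dₖ₊₁ = (n − mₖ₊₁²)/dₖ, aₖ₊₁ = ⌊(a₀+mₖ₊₁)/dₖ₊₁⌋:
  k=1: m=31, d=49, a=1
  k=2: m=18, d=14, a=3
  k=3: m=24, d=31, a=1
  k=4: m=7, d=31, a=1
  k=5: m=24, d=14, a=3
  k=6: m=18, d=49, a=1
  k=7: m=31, d=1, a=62
d=1 and a=2a₀=62 at k=7, so the next step gives (m, d) = (31, 49) again — its k=1 value — and the period has length 7.

[31; 1, 3, 1, 1, 3, 1, 62]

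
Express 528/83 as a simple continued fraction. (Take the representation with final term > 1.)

[6; 2, 1, 3, 3, 2]

528 = 6×83 + 30
83 = 2×30 + 23
30 = 1×23 + 7
23 = 3×7 + 2
7 = 3×2 + 1
2 = 2×1 + 0  (stop)
So 528/83 = [6; 2, 1, 3, 3, 2].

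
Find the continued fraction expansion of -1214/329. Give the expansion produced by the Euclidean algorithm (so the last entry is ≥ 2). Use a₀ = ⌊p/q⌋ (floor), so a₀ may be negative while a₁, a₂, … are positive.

[-4; 3, 4, 2, 3, 3]

-1214 = -4*329 + 102
329 = 3*102 + 23
102 = 4*23 + 10
23 = 2*10 + 3
10 = 3*3 + 1
3 = 3*1 + 0  (stop)
So -1214/329 = [-4; 3, 4, 2, 3, 3].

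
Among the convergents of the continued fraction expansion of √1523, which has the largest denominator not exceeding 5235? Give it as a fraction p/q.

√1523 = [39; 39, 78, …] (period length 2).
Convergents:
  p_0/q_0 = 39/1
  p_1/q_1 = 1522/39
  p_2/q_2 = 118755/3043
  p_3/q_3 = 4632967/118716
q_2 = 3043 ≤ 5235 < 118716 = q_3, so the answer is 118755/3043.

118755/3043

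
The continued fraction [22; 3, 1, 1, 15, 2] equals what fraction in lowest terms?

5014/225

Using pₖ = aₖpₖ₋₁ + pₖ₋₂ and qₖ = aₖqₖ₋₁ + qₖ₋₂:
  k=0: a=22, p=22, q=1
  k=1: a=3, p=67, q=3
  k=2: a=1, p=89, q=4
  k=3: a=1, p=156, q=7
  k=4: a=15, p=2429, q=109
  k=5: a=2, p=5014, q=225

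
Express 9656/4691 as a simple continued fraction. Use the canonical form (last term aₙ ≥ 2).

9656 = 2·4691 + 274
4691 = 17·274 + 33
274 = 8·33 + 10
33 = 3·10 + 3
10 = 3·3 + 1
3 = 3·1 + 0  (stop)
So 9656/4691 = [2; 17, 8, 3, 3, 3].

[2; 17, 8, 3, 3, 3]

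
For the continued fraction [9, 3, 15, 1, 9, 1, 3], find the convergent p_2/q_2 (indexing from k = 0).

Using pₖ = aₖpₖ₋₁ + pₖ₋₂, qₖ = aₖqₖ₋₁ + qₖ₋₂ (with p₋₁=1, p₋₂=0, q₋₁=0, q₋₂=1):
  k=0: a=9, p=9, q=1
  k=1: a=3, p=28, q=3
  k=2: a=15, p=429, q=46

429/46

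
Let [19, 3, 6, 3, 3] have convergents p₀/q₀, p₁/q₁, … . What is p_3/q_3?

1159/60

Using pₖ = aₖpₖ₋₁ + pₖ₋₂, qₖ = aₖqₖ₋₁ + qₖ₋₂ (with p₋₁=1, p₋₂=0, q₋₁=0, q₋₂=1):
  k=0: a=19, p=19, q=1
  k=1: a=3, p=58, q=3
  k=2: a=6, p=367, q=19
  k=3: a=3, p=1159, q=60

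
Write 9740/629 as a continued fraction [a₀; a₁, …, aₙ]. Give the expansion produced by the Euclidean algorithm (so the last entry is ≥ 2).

[15; 2, 16, 19]

9740 = 15*629 + 305
629 = 2*305 + 19
305 = 16*19 + 1
19 = 19*1 + 0  (stop)
So 9740/629 = [15; 2, 16, 19].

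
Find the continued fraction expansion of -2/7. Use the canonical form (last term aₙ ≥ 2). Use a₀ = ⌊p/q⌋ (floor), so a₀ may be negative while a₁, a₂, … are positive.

-2 = -1×7 + 5
7 = 1×5 + 2
5 = 2×2 + 1
2 = 2×1 + 0  (stop)
So -2/7 = [-1; 1, 2, 2].

[-1; 1, 2, 2]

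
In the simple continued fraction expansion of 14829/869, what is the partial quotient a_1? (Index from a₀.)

15

14829 = 17·869 + 56   →  a_0 = 17
869 = 15·56 + 29   →  a_1 = 15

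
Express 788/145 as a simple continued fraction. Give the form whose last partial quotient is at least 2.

788 = 5·145 + 63
145 = 2·63 + 19
63 = 3·19 + 6
19 = 3·6 + 1
6 = 6·1 + 0  (stop)
So 788/145 = [5; 2, 3, 3, 6].

[5; 2, 3, 3, 6]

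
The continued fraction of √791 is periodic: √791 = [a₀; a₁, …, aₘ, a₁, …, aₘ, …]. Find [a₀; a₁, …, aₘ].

[28; 8, 56]

a₀ = ⌊√791⌋ = 28.
With m₀=0, d₀=1 and mₖ₊₁ = dₖaₖ − mₖ, dₖ₊₁ = (n − mₖ₊₁²)/dₖ, aₖ₊₁ = ⌊(a₀+mₖ₊₁)/dₖ₊₁⌋:
  k=1: m=28, d=7, a=8
  k=2: m=28, d=1, a=56
d=1 and a=2a₀=56 at k=2, so the next step gives (m, d) = (28, 7) again — its k=1 value — and the period has length 2.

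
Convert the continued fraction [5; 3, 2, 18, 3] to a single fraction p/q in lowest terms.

2083/394

Fold from the inside: start with 3/1.
  18 + 1/3 = 55/3
  2 + 3/55 = 113/55
  3 + 55/113 = 394/113
  5 + 113/394 = 2083/394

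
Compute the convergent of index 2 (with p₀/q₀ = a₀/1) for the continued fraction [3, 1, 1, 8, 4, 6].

7/2

Using pₖ = aₖpₖ₋₁ + pₖ₋₂, qₖ = aₖqₖ₋₁ + qₖ₋₂ (with p₋₁=1, p₋₂=0, q₋₁=0, q₋₂=1):
  k=0: a=3, p=3, q=1
  k=1: a=1, p=4, q=1
  k=2: a=1, p=7, q=2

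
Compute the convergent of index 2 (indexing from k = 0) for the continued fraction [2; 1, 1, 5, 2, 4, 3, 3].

5/2

Using pₖ = aₖpₖ₋₁ + pₖ₋₂, qₖ = aₖqₖ₋₁ + qₖ₋₂ (with p₋₁=1, p₋₂=0, q₋₁=0, q₋₂=1):
  k=0: a=2, p=2, q=1
  k=1: a=1, p=3, q=1
  k=2: a=1, p=5, q=2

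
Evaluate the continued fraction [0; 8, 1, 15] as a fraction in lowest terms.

Using pₖ = aₖpₖ₋₁ + pₖ₋₂ and qₖ = aₖqₖ₋₁ + qₖ₋₂:
  k=0: a=0, p=0, q=1
  k=1: a=8, p=1, q=8
  k=2: a=1, p=1, q=9
  k=3: a=15, p=16, q=143

16/143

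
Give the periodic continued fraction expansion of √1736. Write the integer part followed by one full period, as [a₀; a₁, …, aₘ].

a₀ = ⌊√1736⌋ = 41.
With m₀=0, d₀=1 and mₖ₊₁ = dₖaₖ − mₖ, dₖ₊₁ = (n − mₖ₊₁²)/dₖ, aₖ₊₁ = ⌊(a₀+mₖ₊₁)/dₖ₊₁⌋:
  k=1: m=41, d=55, a=1
  k=2: m=14, d=28, a=1
  k=3: m=14, d=55, a=1
  k=4: m=41, d=1, a=82
d=1 and a=2a₀=82 at k=4, so the next step gives (m, d) = (41, 55) again — its k=1 value — and the period has length 4.

[41; 1, 1, 1, 82]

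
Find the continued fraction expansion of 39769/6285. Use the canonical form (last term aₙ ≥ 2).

[6; 3, 19, 15, 2, 3]

39769 = 6×6285 + 2059
6285 = 3×2059 + 108
2059 = 19×108 + 7
108 = 15×7 + 3
7 = 2×3 + 1
3 = 3×1 + 0  (stop)
So 39769/6285 = [6; 3, 19, 15, 2, 3].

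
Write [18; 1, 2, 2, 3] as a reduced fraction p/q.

449/24

Using pₖ = aₖpₖ₋₁ + pₖ₋₂ and qₖ = aₖqₖ₋₁ + qₖ₋₂:
  k=0: a=18, p=18, q=1
  k=1: a=1, p=19, q=1
  k=2: a=2, p=56, q=3
  k=3: a=2, p=131, q=7
  k=4: a=3, p=449, q=24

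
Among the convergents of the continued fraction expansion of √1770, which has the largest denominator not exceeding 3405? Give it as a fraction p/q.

49518/1177

√1770 = [42; 14, 84, …] (period length 2).
Convergents:
  p_0/q_0 = 42/1
  p_1/q_1 = 589/14
  p_2/q_2 = 49518/1177
  p_3/q_3 = 693841/16492
q_2 = 1177 ≤ 3405 < 16492 = q_3, so the answer is 49518/1177.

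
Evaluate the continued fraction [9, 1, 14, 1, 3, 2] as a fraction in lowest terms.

Using pₖ = aₖpₖ₋₁ + pₖ₋₂ and qₖ = aₖqₖ₋₁ + qₖ₋₂:
  k=0: a=9, p=9, q=1
  k=1: a=1, p=10, q=1
  k=2: a=14, p=149, q=15
  k=3: a=1, p=159, q=16
  k=4: a=3, p=626, q=63
  k=5: a=2, p=1411, q=142

1411/142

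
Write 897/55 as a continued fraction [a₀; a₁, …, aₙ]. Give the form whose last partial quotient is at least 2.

897 = 16×55 + 17
55 = 3×17 + 4
17 = 4×4 + 1
4 = 4×1 + 0  (stop)
So 897/55 = [16; 3, 4, 4].

[16; 3, 4, 4]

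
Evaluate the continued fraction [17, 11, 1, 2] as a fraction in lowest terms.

Using pₖ = aₖpₖ₋₁ + pₖ₋₂ and qₖ = aₖqₖ₋₁ + qₖ₋₂:
  k=0: a=17, p=17, q=1
  k=1: a=11, p=188, q=11
  k=2: a=1, p=205, q=12
  k=3: a=2, p=598, q=35

598/35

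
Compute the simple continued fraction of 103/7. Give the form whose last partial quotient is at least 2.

[14; 1, 2, 2]

103 = 14×7 + 5
7 = 1×5 + 2
5 = 2×2 + 1
2 = 2×1 + 0  (stop)
So 103/7 = [14; 1, 2, 2].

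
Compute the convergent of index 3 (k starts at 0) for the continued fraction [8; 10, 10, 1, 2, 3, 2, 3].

899/111

Using pₖ = aₖpₖ₋₁ + pₖ₋₂, qₖ = aₖqₖ₋₁ + qₖ₋₂ (with p₋₁=1, p₋₂=0, q₋₁=0, q₋₂=1):
  k=0: a=8, p=8, q=1
  k=1: a=10, p=81, q=10
  k=2: a=10, p=818, q=101
  k=3: a=1, p=899, q=111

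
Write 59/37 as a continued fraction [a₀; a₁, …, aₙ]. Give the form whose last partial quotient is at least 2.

[1; 1, 1, 2, 7]

59 = 1×37 + 22
37 = 1×22 + 15
22 = 1×15 + 7
15 = 2×7 + 1
7 = 7×1 + 0  (stop)
So 59/37 = [1; 1, 1, 2, 7].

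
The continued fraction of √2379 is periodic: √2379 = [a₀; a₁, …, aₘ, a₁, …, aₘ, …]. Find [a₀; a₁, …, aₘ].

[48; 1, 3, 2, 3, 1, 96]

a₀ = ⌊√2379⌋ = 48.
With m₀=0, d₀=1 and mₖ₊₁ = dₖaₖ − mₖ, dₖ₊₁ = (n − mₖ₊₁²)/dₖ, aₖ₊₁ = ⌊(a₀+mₖ₊₁)/dₖ₊₁⌋:
  k=1: m=48, d=75, a=1
  k=2: m=27, d=22, a=3
  k=3: m=39, d=39, a=2
  k=4: m=39, d=22, a=3
  k=5: m=27, d=75, a=1
  k=6: m=48, d=1, a=96
d=1 and a=2a₀=96 at k=6, so the next step gives (m, d) = (48, 75) again — its k=1 value — and the period has length 6.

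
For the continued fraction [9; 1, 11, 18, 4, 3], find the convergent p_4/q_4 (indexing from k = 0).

Using pₖ = aₖpₖ₋₁ + pₖ₋₂, qₖ = aₖqₖ₋₁ + qₖ₋₂ (with p₋₁=1, p₋₂=0, q₋₁=0, q₋₂=1):
  k=0: a=9, p=9, q=1
  k=1: a=1, p=10, q=1
  k=2: a=11, p=119, q=12
  k=3: a=18, p=2152, q=217
  k=4: a=4, p=8727, q=880

8727/880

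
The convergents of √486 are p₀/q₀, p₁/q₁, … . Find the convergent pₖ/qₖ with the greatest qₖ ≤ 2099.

21362/969

√486 = [22; 22, 44, …] (period length 2).
Convergents:
  p_0/q_0 = 22/1
  p_1/q_1 = 485/22
  p_2/q_2 = 21362/969
  p_3/q_3 = 470449/21340
q_2 = 969 ≤ 2099 < 21340 = q_3, so the answer is 21362/969.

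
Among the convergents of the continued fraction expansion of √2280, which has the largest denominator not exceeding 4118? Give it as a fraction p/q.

72961/1528

√2280 = [47; 1, 2, 1, 94, …] (period length 4).
Convergents:
  p_0/q_0 = 47/1
  p_1/q_1 = 48/1
  p_2/q_2 = 143/3
  p_3/q_3 = 191/4
  p_4/q_4 = 18097/379
  p_5/q_5 = 18288/383
  p_6/q_6 = 54673/1145
  p_7/q_7 = 72961/1528
  p_8/q_8 = 6913007/144777
q_7 = 1528 ≤ 4118 < 144777 = q_8, so the answer is 72961/1528.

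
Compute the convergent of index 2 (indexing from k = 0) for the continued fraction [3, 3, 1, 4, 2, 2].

13/4

Using pₖ = aₖpₖ₋₁ + pₖ₋₂, qₖ = aₖqₖ₋₁ + qₖ₋₂ (with p₋₁=1, p₋₂=0, q₋₁=0, q₋₂=1):
  k=0: a=3, p=3, q=1
  k=1: a=3, p=10, q=3
  k=2: a=1, p=13, q=4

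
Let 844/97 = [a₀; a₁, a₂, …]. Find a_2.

844 = 8·97 + 68   →  a_0 = 8
97 = 1·68 + 29   →  a_1 = 1
68 = 2·29 + 10   →  a_2 = 2

2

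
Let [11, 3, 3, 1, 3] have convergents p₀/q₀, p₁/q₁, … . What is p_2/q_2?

113/10

Using pₖ = aₖpₖ₋₁ + pₖ₋₂, qₖ = aₖqₖ₋₁ + qₖ₋₂ (with p₋₁=1, p₋₂=0, q₋₁=0, q₋₂=1):
  k=0: a=11, p=11, q=1
  k=1: a=3, p=34, q=3
  k=2: a=3, p=113, q=10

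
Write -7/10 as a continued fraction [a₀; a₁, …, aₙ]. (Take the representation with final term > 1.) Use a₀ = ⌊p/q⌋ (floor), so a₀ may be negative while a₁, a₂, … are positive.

-7 = -1*10 + 3
10 = 3*3 + 1
3 = 3*1 + 0  (stop)
So -7/10 = [-1; 3, 3].

[-1; 3, 3]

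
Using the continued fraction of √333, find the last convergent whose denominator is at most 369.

2646/145

√333 = [18; 4, 36, …] (period length 2).
Convergents:
  p_0/q_0 = 18/1
  p_1/q_1 = 73/4
  p_2/q_2 = 2646/145
  p_3/q_3 = 10657/584
q_2 = 145 ≤ 369 < 584 = q_3, so the answer is 2646/145.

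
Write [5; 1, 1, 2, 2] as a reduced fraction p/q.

67/12

Using pₖ = aₖpₖ₋₁ + pₖ₋₂ and qₖ = aₖqₖ₋₁ + qₖ₋₂:
  k=0: a=5, p=5, q=1
  k=1: a=1, p=6, q=1
  k=2: a=1, p=11, q=2
  k=3: a=2, p=28, q=5
  k=4: a=2, p=67, q=12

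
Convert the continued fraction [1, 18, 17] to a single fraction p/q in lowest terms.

Fold from the inside: start with 17/1.
  18 + 1/17 = 307/17
  1 + 17/307 = 324/307

324/307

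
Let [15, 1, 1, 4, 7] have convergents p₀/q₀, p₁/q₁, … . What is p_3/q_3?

Using pₖ = aₖpₖ₋₁ + pₖ₋₂, qₖ = aₖqₖ₋₁ + qₖ₋₂ (with p₋₁=1, p₋₂=0, q₋₁=0, q₋₂=1):
  k=0: a=15, p=15, q=1
  k=1: a=1, p=16, q=1
  k=2: a=1, p=31, q=2
  k=3: a=4, p=140, q=9

140/9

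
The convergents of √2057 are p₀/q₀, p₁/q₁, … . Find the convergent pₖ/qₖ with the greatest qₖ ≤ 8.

136/3

√2057 = [45; 2, 1, 4, 1, 2, 90, …] (period length 6).
Convergents:
  p_0/q_0 = 45/1
  p_1/q_1 = 91/2
  p_2/q_2 = 136/3
  p_3/q_3 = 635/14
q_2 = 3 ≤ 8 < 14 = q_3, so the answer is 136/3.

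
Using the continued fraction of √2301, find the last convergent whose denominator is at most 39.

1535/32

√2301 = [47; 1, 30, 1, 94, …] (period length 4).
Convergents:
  p_0/q_0 = 47/1
  p_1/q_1 = 48/1
  p_2/q_2 = 1487/31
  p_3/q_3 = 1535/32
  p_4/q_4 = 145777/3039
q_3 = 32 ≤ 39 < 3039 = q_4, so the answer is 1535/32.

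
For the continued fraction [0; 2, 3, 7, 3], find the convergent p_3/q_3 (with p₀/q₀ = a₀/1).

Using pₖ = aₖpₖ₋₁ + pₖ₋₂, qₖ = aₖqₖ₋₁ + qₖ₋₂ (with p₋₁=1, p₋₂=0, q₋₁=0, q₋₂=1):
  k=0: a=0, p=0, q=1
  k=1: a=2, p=1, q=2
  k=2: a=3, p=3, q=7
  k=3: a=7, p=22, q=51

22/51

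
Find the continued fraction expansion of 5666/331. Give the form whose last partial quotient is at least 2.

[17; 8, 2, 19]

5666 = 17*331 + 39
331 = 8*39 + 19
39 = 2*19 + 1
19 = 19*1 + 0  (stop)
So 5666/331 = [17; 8, 2, 19].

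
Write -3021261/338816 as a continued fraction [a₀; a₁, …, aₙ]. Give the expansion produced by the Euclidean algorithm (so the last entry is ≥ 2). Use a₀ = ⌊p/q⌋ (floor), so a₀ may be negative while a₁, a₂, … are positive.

-3021261 = -9×338816 + 28083
338816 = 12×28083 + 1820
28083 = 15×1820 + 783
1820 = 2×783 + 254
783 = 3×254 + 21
254 = 12×21 + 2
21 = 10×2 + 1
2 = 2×1 + 0  (stop)
So -3021261/338816 = [-9; 12, 15, 2, 3, 12, 10, 2].

[-9; 12, 15, 2, 3, 12, 10, 2]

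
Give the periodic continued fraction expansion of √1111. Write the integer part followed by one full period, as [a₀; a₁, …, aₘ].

[33; 3, 66]

a₀ = ⌊√1111⌋ = 33.
With m₀=0, d₀=1 and mₖ₊₁ = dₖaₖ − mₖ, dₖ₊₁ = (n − mₖ₊₁²)/dₖ, aₖ₊₁ = ⌊(a₀+mₖ₊₁)/dₖ₊₁⌋:
  k=1: m=33, d=22, a=3
  k=2: m=33, d=1, a=66
d=1 and a=2a₀=66 at k=2, so the next step gives (m, d) = (33, 22) again — its k=1 value — and the period has length 2.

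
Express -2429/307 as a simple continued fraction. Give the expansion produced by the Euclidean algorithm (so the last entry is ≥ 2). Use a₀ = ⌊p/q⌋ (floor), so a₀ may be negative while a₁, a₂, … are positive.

-2429 = -8*307 + 27
307 = 11*27 + 10
27 = 2*10 + 7
10 = 1*7 + 3
7 = 2*3 + 1
3 = 3*1 + 0  (stop)
So -2429/307 = [-8; 11, 2, 1, 2, 3].

[-8; 11, 2, 1, 2, 3]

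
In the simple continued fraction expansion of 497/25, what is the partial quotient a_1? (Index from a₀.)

1

497 = 19·25 + 22   →  a_0 = 19
25 = 1·22 + 3   →  a_1 = 1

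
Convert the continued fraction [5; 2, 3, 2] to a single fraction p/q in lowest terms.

87/16

Fold from the inside: start with 2/1.
  3 + 1/2 = 7/2
  2 + 2/7 = 16/7
  5 + 7/16 = 87/16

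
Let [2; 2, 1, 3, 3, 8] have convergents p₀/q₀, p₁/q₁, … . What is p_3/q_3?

Using pₖ = aₖpₖ₋₁ + pₖ₋₂, qₖ = aₖqₖ₋₁ + qₖ₋₂ (with p₋₁=1, p₋₂=0, q₋₁=0, q₋₂=1):
  k=0: a=2, p=2, q=1
  k=1: a=2, p=5, q=2
  k=2: a=1, p=7, q=3
  k=3: a=3, p=26, q=11

26/11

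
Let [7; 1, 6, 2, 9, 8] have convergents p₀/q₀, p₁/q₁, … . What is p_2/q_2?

Using pₖ = aₖpₖ₋₁ + pₖ₋₂, qₖ = aₖqₖ₋₁ + qₖ₋₂ (with p₋₁=1, p₋₂=0, q₋₁=0, q₋₂=1):
  k=0: a=7, p=7, q=1
  k=1: a=1, p=8, q=1
  k=2: a=6, p=55, q=7

55/7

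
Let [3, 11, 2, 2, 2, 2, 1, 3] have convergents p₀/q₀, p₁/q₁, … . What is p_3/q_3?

176/57

Using pₖ = aₖpₖ₋₁ + pₖ₋₂, qₖ = aₖqₖ₋₁ + qₖ₋₂ (with p₋₁=1, p₋₂=0, q₋₁=0, q₋₂=1):
  k=0: a=3, p=3, q=1
  k=1: a=11, p=34, q=11
  k=2: a=2, p=71, q=23
  k=3: a=2, p=176, q=57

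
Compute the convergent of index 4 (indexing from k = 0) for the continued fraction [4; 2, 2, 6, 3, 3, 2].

Using pₖ = aₖpₖ₋₁ + pₖ₋₂, qₖ = aₖqₖ₋₁ + qₖ₋₂ (with p₋₁=1, p₋₂=0, q₋₁=0, q₋₂=1):
  k=0: a=4, p=4, q=1
  k=1: a=2, p=9, q=2
  k=2: a=2, p=22, q=5
  k=3: a=6, p=141, q=32
  k=4: a=3, p=445, q=101

445/101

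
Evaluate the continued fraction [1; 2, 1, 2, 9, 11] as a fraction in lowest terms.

1144/833

Using pₖ = aₖpₖ₋₁ + pₖ₋₂ and qₖ = aₖqₖ₋₁ + qₖ₋₂:
  k=0: a=1, p=1, q=1
  k=1: a=2, p=3, q=2
  k=2: a=1, p=4, q=3
  k=3: a=2, p=11, q=8
  k=4: a=9, p=103, q=75
  k=5: a=11, p=1144, q=833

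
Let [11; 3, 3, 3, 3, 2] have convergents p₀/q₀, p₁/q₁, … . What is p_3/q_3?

Using pₖ = aₖpₖ₋₁ + pₖ₋₂, qₖ = aₖqₖ₋₁ + qₖ₋₂ (with p₋₁=1, p₋₂=0, q₋₁=0, q₋₂=1):
  k=0: a=11, p=11, q=1
  k=1: a=3, p=34, q=3
  k=2: a=3, p=113, q=10
  k=3: a=3, p=373, q=33

373/33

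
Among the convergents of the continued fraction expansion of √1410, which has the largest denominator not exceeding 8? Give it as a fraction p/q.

75/2

√1410 = [37; 1, 1, 4, 1, 1, 74, …] (period length 6).
Convergents:
  p_0/q_0 = 37/1
  p_1/q_1 = 38/1
  p_2/q_2 = 75/2
  p_3/q_3 = 338/9
q_2 = 2 ≤ 8 < 9 = q_3, so the answer is 75/2.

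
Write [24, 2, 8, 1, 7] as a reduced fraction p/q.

Fold from the inside: start with 7/1.
  1 + 1/7 = 8/7
  8 + 7/8 = 71/8
  2 + 8/71 = 150/71
  24 + 71/150 = 3671/150

3671/150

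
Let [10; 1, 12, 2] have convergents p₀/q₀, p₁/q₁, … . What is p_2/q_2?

Using pₖ = aₖpₖ₋₁ + pₖ₋₂, qₖ = aₖqₖ₋₁ + qₖ₋₂ (with p₋₁=1, p₋₂=0, q₋₁=0, q₋₂=1):
  k=0: a=10, p=10, q=1
  k=1: a=1, p=11, q=1
  k=2: a=12, p=142, q=13

142/13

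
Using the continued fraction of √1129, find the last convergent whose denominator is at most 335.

√1129 = [33; 1, 1, 1, 1, 66, …] (period length 5).
Convergents:
  p_0/q_0 = 33/1
  p_1/q_1 = 34/1
  p_2/q_2 = 67/2
  p_3/q_3 = 101/3
  p_4/q_4 = 168/5
  p_5/q_5 = 11189/333
  p_6/q_6 = 11357/338
q_5 = 333 ≤ 335 < 338 = q_6, so the answer is 11189/333.

11189/333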